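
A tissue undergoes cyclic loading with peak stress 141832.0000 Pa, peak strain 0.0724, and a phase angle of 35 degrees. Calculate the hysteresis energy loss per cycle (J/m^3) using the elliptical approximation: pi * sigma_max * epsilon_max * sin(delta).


E_loss = pi * sigma_max * epsilon_max * sin(delta)
delta = 35 deg = 0.6109 rad
sin(delta) = 0.5736
E_loss = pi * 141832.0000 * 0.0724 * 0.5736
E_loss = 18503.5035


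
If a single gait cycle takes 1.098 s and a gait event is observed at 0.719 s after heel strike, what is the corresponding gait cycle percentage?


pct = (event_time / cycle_time) * 100
pct = (0.719 / 1.098) * 100
ratio = 0.6548
pct = 65.4827


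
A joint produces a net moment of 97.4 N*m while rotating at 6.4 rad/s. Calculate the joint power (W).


P = M * omega
P = 97.4 * 6.4
P = 623.3600


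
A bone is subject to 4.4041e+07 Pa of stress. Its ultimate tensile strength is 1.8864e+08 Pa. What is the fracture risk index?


FRI = applied / ultimate
FRI = 4.4041e+07 / 1.8864e+08
FRI = 0.2335


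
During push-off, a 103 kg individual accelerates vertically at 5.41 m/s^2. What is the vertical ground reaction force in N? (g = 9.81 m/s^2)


GRF = m * (g + a)
GRF = 103 * (9.81 + 5.41)
GRF = 103 * 15.2200
GRF = 1567.6600


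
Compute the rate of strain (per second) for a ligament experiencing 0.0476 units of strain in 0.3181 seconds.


strain_rate = delta_strain / delta_t
strain_rate = 0.0476 / 0.3181
strain_rate = 0.1496


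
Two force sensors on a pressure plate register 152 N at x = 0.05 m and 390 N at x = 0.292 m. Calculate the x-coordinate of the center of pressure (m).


COP_x = (F1*x1 + F2*x2) / (F1 + F2)
COP_x = (152*0.05 + 390*0.292) / (152 + 390)
Numerator = 121.4800
Denominator = 542
COP_x = 0.2241


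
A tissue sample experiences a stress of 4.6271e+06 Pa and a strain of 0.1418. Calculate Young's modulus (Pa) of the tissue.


E = stress / strain
E = 4.6271e+06 / 0.1418
E = 3.2631e+07


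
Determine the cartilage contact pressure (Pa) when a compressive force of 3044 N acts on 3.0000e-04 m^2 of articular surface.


P = F / A
P = 3044 / 3.0000e-04
P = 1.0147e+07


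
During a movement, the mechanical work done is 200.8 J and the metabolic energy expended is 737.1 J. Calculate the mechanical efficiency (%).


eta = (W_mech / E_meta) * 100
eta = (200.8 / 737.1) * 100
ratio = 0.2724
eta = 27.2419


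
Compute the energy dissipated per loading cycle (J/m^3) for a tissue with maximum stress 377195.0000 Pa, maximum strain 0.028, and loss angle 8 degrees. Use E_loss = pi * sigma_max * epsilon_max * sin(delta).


E_loss = pi * sigma_max * epsilon_max * sin(delta)
delta = 8 deg = 0.1396 rad
sin(delta) = 0.1392
E_loss = pi * 377195.0000 * 0.028 * 0.1392
E_loss = 4617.7364


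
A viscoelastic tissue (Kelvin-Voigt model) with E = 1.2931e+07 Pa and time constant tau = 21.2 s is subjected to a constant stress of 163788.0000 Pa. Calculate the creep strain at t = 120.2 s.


epsilon(t) = (sigma/E) * (1 - exp(-t/tau))
sigma/E = 163788.0000 / 1.2931e+07 = 0.0127
exp(-t/tau) = exp(-120.2 / 21.2) = 0.0034
epsilon = 0.0127 * (1 - 0.0034)
epsilon = 0.0126


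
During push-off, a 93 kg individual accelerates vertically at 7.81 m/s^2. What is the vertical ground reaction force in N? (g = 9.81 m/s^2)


GRF = m * (g + a)
GRF = 93 * (9.81 + 7.81)
GRF = 93 * 17.6200
GRF = 1638.6600


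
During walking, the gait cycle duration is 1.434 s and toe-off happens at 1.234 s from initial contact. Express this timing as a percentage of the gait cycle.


pct = (event_time / cycle_time) * 100
pct = (1.234 / 1.434) * 100
ratio = 0.8605
pct = 86.0530


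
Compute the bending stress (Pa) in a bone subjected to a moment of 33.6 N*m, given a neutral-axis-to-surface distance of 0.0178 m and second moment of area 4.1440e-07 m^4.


sigma = M * c / I
sigma = 33.6 * 0.0178 / 4.1440e-07
M * c = 0.5981
sigma = 1.4432e+06


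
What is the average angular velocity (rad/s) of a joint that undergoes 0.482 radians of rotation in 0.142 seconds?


omega = delta_theta / delta_t
omega = 0.482 / 0.142
omega = 3.3944


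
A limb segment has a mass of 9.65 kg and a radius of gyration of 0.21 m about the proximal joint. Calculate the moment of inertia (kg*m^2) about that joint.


I = m * k^2
I = 9.65 * 0.21^2
k^2 = 0.0441
I = 0.4256


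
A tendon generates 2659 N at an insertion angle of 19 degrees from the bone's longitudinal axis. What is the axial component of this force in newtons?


F_eff = F_tendon * cos(theta)
theta = 19 deg = 0.3316 rad
cos(theta) = 0.9455
F_eff = 2659 * 0.9455
F_eff = 2514.1339


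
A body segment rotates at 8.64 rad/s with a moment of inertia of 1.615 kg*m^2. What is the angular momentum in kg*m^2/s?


L = I * omega
L = 1.615 * 8.64
L = 13.9536


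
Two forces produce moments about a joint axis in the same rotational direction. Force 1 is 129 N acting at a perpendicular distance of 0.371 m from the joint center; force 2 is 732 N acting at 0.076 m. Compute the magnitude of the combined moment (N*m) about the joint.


M = F1 * d1 + F2 * d2
M = 129 * 0.371 + 732 * 0.076
M = 47.8590 + 55.6320
M = 103.4910


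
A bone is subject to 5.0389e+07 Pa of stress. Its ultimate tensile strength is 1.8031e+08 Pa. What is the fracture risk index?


FRI = applied / ultimate
FRI = 5.0389e+07 / 1.8031e+08
FRI = 0.2795


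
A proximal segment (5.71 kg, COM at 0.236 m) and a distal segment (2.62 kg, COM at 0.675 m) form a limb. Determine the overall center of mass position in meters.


COM = (m1*x1 + m2*x2) / (m1 + m2)
COM = (5.71*0.236 + 2.62*0.675) / (5.71 + 2.62)
Numerator = 3.1161
Denominator = 8.3300
COM = 0.3741


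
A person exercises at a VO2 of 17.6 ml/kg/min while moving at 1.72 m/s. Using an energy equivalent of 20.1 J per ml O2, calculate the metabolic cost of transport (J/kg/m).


Power per kg = VO2 * 20.1 / 60
Power per kg = 17.6 * 20.1 / 60 = 5.8960 W/kg
Cost = power_per_kg / speed
Cost = 5.8960 / 1.72
Cost = 3.4279


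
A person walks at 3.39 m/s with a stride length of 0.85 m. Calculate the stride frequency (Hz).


f = v / stride_length
f = 3.39 / 0.85
f = 3.9882


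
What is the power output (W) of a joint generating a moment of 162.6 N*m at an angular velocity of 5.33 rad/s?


P = M * omega
P = 162.6 * 5.33
P = 866.6580


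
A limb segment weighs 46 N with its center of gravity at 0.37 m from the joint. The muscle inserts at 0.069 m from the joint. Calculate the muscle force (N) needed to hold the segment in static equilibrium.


F_muscle = W * d_load / d_muscle
F_muscle = 46 * 0.37 / 0.069
Numerator = 17.0200
F_muscle = 246.6667


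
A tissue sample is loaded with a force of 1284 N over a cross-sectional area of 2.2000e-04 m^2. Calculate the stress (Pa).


stress = F / A
stress = 1284 / 2.2000e-04
stress = 5.8364e+06


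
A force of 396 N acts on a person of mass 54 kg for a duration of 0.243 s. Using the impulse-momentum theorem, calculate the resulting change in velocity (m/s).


J = F * dt = 396 * 0.243 = 96.2280 N*s
delta_v = J / m
delta_v = 96.2280 / 54
delta_v = 1.7820


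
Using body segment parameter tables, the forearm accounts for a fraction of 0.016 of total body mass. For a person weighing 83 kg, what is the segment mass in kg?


m_segment = body_mass * fraction
m_segment = 83 * 0.016
m_segment = 1.3280


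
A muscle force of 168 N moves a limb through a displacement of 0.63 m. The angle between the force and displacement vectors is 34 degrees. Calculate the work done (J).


W = F * d * cos(theta)
theta = 34 deg = 0.5934 rad
cos(theta) = 0.8290
W = 168 * 0.63 * 0.8290
W = 87.7453


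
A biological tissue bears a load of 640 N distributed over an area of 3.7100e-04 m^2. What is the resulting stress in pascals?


stress = F / A
stress = 640 / 3.7100e-04
stress = 1.7251e+06


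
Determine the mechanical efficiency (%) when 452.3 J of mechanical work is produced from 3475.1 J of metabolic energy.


eta = (W_mech / E_meta) * 100
eta = (452.3 / 3475.1) * 100
ratio = 0.1302
eta = 13.0155


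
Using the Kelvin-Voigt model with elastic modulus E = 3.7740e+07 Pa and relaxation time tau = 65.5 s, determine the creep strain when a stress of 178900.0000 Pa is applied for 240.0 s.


epsilon(t) = (sigma/E) * (1 - exp(-t/tau))
sigma/E = 178900.0000 / 3.7740e+07 = 0.0047
exp(-t/tau) = exp(-240.0 / 65.5) = 0.0256
epsilon = 0.0047 * (1 - 0.0256)
epsilon = 0.0046


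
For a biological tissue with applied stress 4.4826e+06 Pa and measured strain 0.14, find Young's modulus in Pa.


E = stress / strain
E = 4.4826e+06 / 0.14
E = 3.2019e+07


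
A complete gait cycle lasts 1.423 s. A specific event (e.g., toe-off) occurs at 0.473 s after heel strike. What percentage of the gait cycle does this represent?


pct = (event_time / cycle_time) * 100
pct = (0.473 / 1.423) * 100
ratio = 0.3324
pct = 33.2396


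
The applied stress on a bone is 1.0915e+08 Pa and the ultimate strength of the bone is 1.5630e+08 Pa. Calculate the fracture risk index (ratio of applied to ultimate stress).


FRI = applied / ultimate
FRI = 1.0915e+08 / 1.5630e+08
FRI = 0.6983


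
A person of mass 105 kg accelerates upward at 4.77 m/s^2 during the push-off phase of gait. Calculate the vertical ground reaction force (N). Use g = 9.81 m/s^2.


GRF = m * (g + a)
GRF = 105 * (9.81 + 4.77)
GRF = 105 * 14.5800
GRF = 1530.9000


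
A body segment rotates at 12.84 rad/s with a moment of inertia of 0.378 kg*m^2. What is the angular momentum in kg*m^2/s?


L = I * omega
L = 0.378 * 12.84
L = 4.8535


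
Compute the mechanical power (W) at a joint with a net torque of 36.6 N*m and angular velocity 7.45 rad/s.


P = M * omega
P = 36.6 * 7.45
P = 272.6700


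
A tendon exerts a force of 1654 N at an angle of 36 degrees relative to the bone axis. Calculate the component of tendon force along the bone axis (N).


F_eff = F_tendon * cos(theta)
theta = 36 deg = 0.6283 rad
cos(theta) = 0.8090
F_eff = 1654 * 0.8090
F_eff = 1338.1141


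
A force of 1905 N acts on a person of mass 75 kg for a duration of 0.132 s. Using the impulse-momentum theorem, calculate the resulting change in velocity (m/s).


J = F * dt = 1905 * 0.132 = 251.4600 N*s
delta_v = J / m
delta_v = 251.4600 / 75
delta_v = 3.3528


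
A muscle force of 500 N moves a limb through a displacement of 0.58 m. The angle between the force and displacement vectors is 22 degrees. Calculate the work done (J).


W = F * d * cos(theta)
theta = 22 deg = 0.3840 rad
cos(theta) = 0.9272
W = 500 * 0.58 * 0.9272
W = 268.8833


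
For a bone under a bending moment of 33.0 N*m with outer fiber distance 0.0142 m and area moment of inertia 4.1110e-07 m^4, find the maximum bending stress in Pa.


sigma = M * c / I
sigma = 33.0 * 0.0142 / 4.1110e-07
M * c = 0.4686
sigma = 1.1399e+06


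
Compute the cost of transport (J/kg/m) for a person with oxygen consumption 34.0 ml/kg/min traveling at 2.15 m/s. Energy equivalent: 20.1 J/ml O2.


Power per kg = VO2 * 20.1 / 60
Power per kg = 34.0 * 20.1 / 60 = 11.3900 W/kg
Cost = power_per_kg / speed
Cost = 11.3900 / 2.15
Cost = 5.2977


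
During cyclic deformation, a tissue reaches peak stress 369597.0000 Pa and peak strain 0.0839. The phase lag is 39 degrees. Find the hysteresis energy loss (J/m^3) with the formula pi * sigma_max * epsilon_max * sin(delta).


E_loss = pi * sigma_max * epsilon_max * sin(delta)
delta = 39 deg = 0.6807 rad
sin(delta) = 0.6293
E_loss = pi * 369597.0000 * 0.0839 * 0.6293
E_loss = 61307.2837


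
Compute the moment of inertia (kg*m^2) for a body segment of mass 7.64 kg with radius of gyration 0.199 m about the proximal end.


I = m * k^2
I = 7.64 * 0.199^2
k^2 = 0.0396
I = 0.3026


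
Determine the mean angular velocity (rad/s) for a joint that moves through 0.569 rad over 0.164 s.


omega = delta_theta / delta_t
omega = 0.569 / 0.164
omega = 3.4695


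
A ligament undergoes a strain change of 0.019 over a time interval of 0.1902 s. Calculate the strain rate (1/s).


strain_rate = delta_strain / delta_t
strain_rate = 0.019 / 0.1902
strain_rate = 0.0999


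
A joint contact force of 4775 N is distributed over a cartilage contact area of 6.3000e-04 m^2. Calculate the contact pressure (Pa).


P = F / A
P = 4775 / 6.3000e-04
P = 7.5794e+06


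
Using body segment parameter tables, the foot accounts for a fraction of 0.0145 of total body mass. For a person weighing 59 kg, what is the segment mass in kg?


m_segment = body_mass * fraction
m_segment = 59 * 0.0145
m_segment = 0.8555


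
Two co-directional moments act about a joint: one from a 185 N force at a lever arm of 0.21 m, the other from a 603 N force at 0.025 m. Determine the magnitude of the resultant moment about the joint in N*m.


M = F1 * d1 + F2 * d2
M = 185 * 0.21 + 603 * 0.025
M = 38.8500 + 15.0750
M = 53.9250


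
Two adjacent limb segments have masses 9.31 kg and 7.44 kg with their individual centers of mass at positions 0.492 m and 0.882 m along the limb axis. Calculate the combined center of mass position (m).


COM = (m1*x1 + m2*x2) / (m1 + m2)
COM = (9.31*0.492 + 7.44*0.882) / (9.31 + 7.44)
Numerator = 11.1426
Denominator = 16.7500
COM = 0.6652


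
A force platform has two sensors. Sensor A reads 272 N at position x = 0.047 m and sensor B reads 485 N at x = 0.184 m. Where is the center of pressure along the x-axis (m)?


COP_x = (F1*x1 + F2*x2) / (F1 + F2)
COP_x = (272*0.047 + 485*0.184) / (272 + 485)
Numerator = 102.0240
Denominator = 757
COP_x = 0.1348


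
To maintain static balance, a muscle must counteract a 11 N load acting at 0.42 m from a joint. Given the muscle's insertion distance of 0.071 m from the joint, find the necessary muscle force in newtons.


F_muscle = W * d_load / d_muscle
F_muscle = 11 * 0.42 / 0.071
Numerator = 4.6200
F_muscle = 65.0704


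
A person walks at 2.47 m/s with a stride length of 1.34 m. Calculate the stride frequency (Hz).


f = v / stride_length
f = 2.47 / 1.34
f = 1.8433


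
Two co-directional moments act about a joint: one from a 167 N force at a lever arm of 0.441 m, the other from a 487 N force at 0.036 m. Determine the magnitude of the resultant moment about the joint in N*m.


M = F1 * d1 + F2 * d2
M = 167 * 0.441 + 487 * 0.036
M = 73.6470 + 17.5320
M = 91.1790


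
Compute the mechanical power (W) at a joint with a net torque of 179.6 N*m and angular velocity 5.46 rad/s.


P = M * omega
P = 179.6 * 5.46
P = 980.6160


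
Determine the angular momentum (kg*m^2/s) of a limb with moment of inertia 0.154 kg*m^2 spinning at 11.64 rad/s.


L = I * omega
L = 0.154 * 11.64
L = 1.7926


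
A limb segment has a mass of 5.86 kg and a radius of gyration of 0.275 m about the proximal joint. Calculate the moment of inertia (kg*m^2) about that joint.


I = m * k^2
I = 5.86 * 0.275^2
k^2 = 0.0756
I = 0.4432


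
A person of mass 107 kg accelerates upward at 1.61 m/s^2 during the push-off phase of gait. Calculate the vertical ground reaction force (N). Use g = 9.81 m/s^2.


GRF = m * (g + a)
GRF = 107 * (9.81 + 1.61)
GRF = 107 * 11.4200
GRF = 1221.9400


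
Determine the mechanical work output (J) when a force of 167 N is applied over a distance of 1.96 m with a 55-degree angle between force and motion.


W = F * d * cos(theta)
theta = 55 deg = 0.9599 rad
cos(theta) = 0.5736
W = 167 * 1.96 * 0.5736
W = 187.7430


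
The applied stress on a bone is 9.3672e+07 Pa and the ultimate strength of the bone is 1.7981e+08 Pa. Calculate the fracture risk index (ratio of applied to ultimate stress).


FRI = applied / ultimate
FRI = 9.3672e+07 / 1.7981e+08
FRI = 0.5209


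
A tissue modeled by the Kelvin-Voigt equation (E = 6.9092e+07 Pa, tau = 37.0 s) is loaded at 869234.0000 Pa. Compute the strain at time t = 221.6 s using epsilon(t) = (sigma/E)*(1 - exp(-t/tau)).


epsilon(t) = (sigma/E) * (1 - exp(-t/tau))
sigma/E = 869234.0000 / 6.9092e+07 = 0.0126
exp(-t/tau) = exp(-221.6 / 37.0) = 0.0025
epsilon = 0.0126 * (1 - 0.0025)
epsilon = 0.0125


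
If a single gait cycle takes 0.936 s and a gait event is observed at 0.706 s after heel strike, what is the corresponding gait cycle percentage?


pct = (event_time / cycle_time) * 100
pct = (0.706 / 0.936) * 100
ratio = 0.7543
pct = 75.4274


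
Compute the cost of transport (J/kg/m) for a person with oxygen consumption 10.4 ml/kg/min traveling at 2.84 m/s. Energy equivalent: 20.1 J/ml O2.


Power per kg = VO2 * 20.1 / 60
Power per kg = 10.4 * 20.1 / 60 = 3.4840 W/kg
Cost = power_per_kg / speed
Cost = 3.4840 / 2.84
Cost = 1.2268


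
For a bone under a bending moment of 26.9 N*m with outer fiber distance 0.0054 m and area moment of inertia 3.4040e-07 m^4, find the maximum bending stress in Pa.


sigma = M * c / I
sigma = 26.9 * 0.0054 / 3.4040e-07
M * c = 0.1453
sigma = 426733.2550


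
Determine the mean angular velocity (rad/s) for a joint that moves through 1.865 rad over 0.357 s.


omega = delta_theta / delta_t
omega = 1.865 / 0.357
omega = 5.2241


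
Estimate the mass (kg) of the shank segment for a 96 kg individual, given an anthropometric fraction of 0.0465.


m_segment = body_mass * fraction
m_segment = 96 * 0.0465
m_segment = 4.4640


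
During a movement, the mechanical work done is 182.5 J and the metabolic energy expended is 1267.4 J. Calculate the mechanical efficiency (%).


eta = (W_mech / E_meta) * 100
eta = (182.5 / 1267.4) * 100
ratio = 0.1440
eta = 14.3996


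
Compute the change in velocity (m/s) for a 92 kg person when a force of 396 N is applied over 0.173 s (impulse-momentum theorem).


J = F * dt = 396 * 0.173 = 68.5080 N*s
delta_v = J / m
delta_v = 68.5080 / 92
delta_v = 0.7447


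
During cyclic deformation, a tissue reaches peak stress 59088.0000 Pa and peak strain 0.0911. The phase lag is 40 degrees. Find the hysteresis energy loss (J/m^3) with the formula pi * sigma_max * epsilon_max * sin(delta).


E_loss = pi * sigma_max * epsilon_max * sin(delta)
delta = 40 deg = 0.6981 rad
sin(delta) = 0.6428
E_loss = pi * 59088.0000 * 0.0911 * 0.6428
E_loss = 10870.1375


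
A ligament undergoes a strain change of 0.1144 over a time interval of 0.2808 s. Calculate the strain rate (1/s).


strain_rate = delta_strain / delta_t
strain_rate = 0.1144 / 0.2808
strain_rate = 0.4074


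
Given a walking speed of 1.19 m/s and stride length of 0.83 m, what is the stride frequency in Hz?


f = v / stride_length
f = 1.19 / 0.83
f = 1.4337


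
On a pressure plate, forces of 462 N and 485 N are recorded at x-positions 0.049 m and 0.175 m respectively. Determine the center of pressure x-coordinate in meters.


COP_x = (F1*x1 + F2*x2) / (F1 + F2)
COP_x = (462*0.049 + 485*0.175) / (462 + 485)
Numerator = 107.5130
Denominator = 947
COP_x = 0.1135


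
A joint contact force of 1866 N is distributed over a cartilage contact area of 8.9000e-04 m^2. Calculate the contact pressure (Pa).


P = F / A
P = 1866 / 8.9000e-04
P = 2.0966e+06


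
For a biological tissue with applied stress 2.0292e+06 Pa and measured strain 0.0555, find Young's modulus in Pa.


E = stress / strain
E = 2.0292e+06 / 0.0555
E = 3.6562e+07


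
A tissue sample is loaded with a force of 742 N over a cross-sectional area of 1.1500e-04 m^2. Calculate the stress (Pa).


stress = F / A
stress = 742 / 1.1500e-04
stress = 6.4522e+06


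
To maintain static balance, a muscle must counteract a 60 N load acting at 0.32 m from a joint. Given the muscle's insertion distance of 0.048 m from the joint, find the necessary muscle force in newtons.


F_muscle = W * d_load / d_muscle
F_muscle = 60 * 0.32 / 0.048
Numerator = 19.2000
F_muscle = 400.0000


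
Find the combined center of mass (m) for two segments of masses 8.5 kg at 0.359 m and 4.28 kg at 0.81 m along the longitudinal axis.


COM = (m1*x1 + m2*x2) / (m1 + m2)
COM = (8.5*0.359 + 4.28*0.81) / (8.5 + 4.28)
Numerator = 6.5183
Denominator = 12.7800
COM = 0.5100


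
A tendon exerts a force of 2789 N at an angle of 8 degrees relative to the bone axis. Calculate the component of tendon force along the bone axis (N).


F_eff = F_tendon * cos(theta)
theta = 8 deg = 0.1396 rad
cos(theta) = 0.9903
F_eff = 2789 * 0.9903
F_eff = 2761.8576


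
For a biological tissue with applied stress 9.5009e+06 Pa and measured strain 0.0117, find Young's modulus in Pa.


E = stress / strain
E = 9.5009e+06 / 0.0117
E = 8.1204e+08


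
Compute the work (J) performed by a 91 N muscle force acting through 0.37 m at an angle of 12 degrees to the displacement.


W = F * d * cos(theta)
theta = 12 deg = 0.2094 rad
cos(theta) = 0.9781
W = 91 * 0.37 * 0.9781
W = 32.9342


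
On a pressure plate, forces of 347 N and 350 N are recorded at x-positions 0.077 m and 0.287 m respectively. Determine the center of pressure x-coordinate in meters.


COP_x = (F1*x1 + F2*x2) / (F1 + F2)
COP_x = (347*0.077 + 350*0.287) / (347 + 350)
Numerator = 127.1690
Denominator = 697
COP_x = 0.1825


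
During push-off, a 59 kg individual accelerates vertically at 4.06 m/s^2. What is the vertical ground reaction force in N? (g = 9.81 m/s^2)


GRF = m * (g + a)
GRF = 59 * (9.81 + 4.06)
GRF = 59 * 13.8700
GRF = 818.3300


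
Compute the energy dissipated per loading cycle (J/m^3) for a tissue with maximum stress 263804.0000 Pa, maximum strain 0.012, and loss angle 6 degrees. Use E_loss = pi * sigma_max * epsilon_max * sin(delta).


E_loss = pi * sigma_max * epsilon_max * sin(delta)
delta = 6 deg = 0.1047 rad
sin(delta) = 0.1045
E_loss = pi * 263804.0000 * 0.012 * 0.1045
E_loss = 1039.5540


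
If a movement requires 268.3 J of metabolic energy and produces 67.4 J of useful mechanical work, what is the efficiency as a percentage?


eta = (W_mech / E_meta) * 100
eta = (67.4 / 268.3) * 100
ratio = 0.2512
eta = 25.1211


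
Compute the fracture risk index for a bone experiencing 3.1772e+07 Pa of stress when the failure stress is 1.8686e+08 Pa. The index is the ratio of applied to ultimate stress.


FRI = applied / ultimate
FRI = 3.1772e+07 / 1.8686e+08
FRI = 0.1700


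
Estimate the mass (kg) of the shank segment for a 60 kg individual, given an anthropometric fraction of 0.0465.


m_segment = body_mass * fraction
m_segment = 60 * 0.0465
m_segment = 2.7900


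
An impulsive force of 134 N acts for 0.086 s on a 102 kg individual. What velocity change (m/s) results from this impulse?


J = F * dt = 134 * 0.086 = 11.5240 N*s
delta_v = J / m
delta_v = 11.5240 / 102
delta_v = 0.1130


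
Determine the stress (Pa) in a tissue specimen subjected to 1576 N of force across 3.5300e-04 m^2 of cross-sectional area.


stress = F / A
stress = 1576 / 3.5300e-04
stress = 4.4646e+06


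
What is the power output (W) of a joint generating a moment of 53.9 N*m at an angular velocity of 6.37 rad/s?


P = M * omega
P = 53.9 * 6.37
P = 343.3430


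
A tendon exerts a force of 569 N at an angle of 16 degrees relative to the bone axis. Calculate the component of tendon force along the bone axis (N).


F_eff = F_tendon * cos(theta)
theta = 16 deg = 0.2793 rad
cos(theta) = 0.9613
F_eff = 569 * 0.9613
F_eff = 546.9579


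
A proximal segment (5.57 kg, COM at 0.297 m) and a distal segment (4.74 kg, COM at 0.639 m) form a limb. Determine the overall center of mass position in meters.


COM = (m1*x1 + m2*x2) / (m1 + m2)
COM = (5.57*0.297 + 4.74*0.639) / (5.57 + 4.74)
Numerator = 4.6832
Denominator = 10.3100
COM = 0.4542


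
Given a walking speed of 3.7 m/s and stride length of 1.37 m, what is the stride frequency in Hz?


f = v / stride_length
f = 3.7 / 1.37
f = 2.7007


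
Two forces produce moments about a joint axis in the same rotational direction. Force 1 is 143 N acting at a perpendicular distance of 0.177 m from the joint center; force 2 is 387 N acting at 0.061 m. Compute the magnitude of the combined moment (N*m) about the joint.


M = F1 * d1 + F2 * d2
M = 143 * 0.177 + 387 * 0.061
M = 25.3110 + 23.6070
M = 48.9180


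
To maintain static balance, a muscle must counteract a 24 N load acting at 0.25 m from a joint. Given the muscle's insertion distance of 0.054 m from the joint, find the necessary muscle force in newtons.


F_muscle = W * d_load / d_muscle
F_muscle = 24 * 0.25 / 0.054
Numerator = 6.0000
F_muscle = 111.1111


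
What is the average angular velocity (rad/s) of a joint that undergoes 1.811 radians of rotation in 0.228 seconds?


omega = delta_theta / delta_t
omega = 1.811 / 0.228
omega = 7.9430


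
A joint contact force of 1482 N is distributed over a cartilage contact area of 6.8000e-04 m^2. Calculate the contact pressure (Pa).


P = F / A
P = 1482 / 6.8000e-04
P = 2.1794e+06


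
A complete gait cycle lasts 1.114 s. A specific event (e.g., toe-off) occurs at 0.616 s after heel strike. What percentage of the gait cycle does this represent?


pct = (event_time / cycle_time) * 100
pct = (0.616 / 1.114) * 100
ratio = 0.5530
pct = 55.2962


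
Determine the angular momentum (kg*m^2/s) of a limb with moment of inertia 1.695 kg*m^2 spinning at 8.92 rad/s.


L = I * omega
L = 1.695 * 8.92
L = 15.1194


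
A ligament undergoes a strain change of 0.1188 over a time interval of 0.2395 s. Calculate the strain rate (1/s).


strain_rate = delta_strain / delta_t
strain_rate = 0.1188 / 0.2395
strain_rate = 0.4960


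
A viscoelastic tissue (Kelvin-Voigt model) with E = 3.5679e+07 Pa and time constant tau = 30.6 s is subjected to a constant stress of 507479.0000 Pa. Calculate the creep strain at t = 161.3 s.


epsilon(t) = (sigma/E) * (1 - exp(-t/tau))
sigma/E = 507479.0000 / 3.5679e+07 = 0.0142
exp(-t/tau) = exp(-161.3 / 30.6) = 0.0051
epsilon = 0.0142 * (1 - 0.0051)
epsilon = 0.0142


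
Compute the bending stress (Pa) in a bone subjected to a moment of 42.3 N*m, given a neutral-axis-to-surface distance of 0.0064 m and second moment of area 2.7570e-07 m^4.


sigma = M * c / I
sigma = 42.3 * 0.0064 / 2.7570e-07
M * c = 0.2707
sigma = 981936.8879


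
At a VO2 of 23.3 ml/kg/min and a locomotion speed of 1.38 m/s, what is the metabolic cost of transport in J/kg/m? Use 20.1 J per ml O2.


Power per kg = VO2 * 20.1 / 60
Power per kg = 23.3 * 20.1 / 60 = 7.8055 W/kg
Cost = power_per_kg / speed
Cost = 7.8055 / 1.38
Cost = 5.6562


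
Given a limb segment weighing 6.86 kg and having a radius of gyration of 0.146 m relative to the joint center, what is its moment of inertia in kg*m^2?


I = m * k^2
I = 6.86 * 0.146^2
k^2 = 0.0213
I = 0.1462


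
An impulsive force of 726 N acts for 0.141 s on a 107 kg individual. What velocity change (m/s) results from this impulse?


J = F * dt = 726 * 0.141 = 102.3660 N*s
delta_v = J / m
delta_v = 102.3660 / 107
delta_v = 0.9567


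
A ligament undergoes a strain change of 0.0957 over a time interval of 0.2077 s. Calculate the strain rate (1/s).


strain_rate = delta_strain / delta_t
strain_rate = 0.0957 / 0.2077
strain_rate = 0.4608


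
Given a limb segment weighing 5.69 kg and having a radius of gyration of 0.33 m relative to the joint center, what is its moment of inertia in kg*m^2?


I = m * k^2
I = 5.69 * 0.33^2
k^2 = 0.1089
I = 0.6196


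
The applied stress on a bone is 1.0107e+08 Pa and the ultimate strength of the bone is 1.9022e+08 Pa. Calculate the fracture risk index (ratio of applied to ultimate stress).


FRI = applied / ultimate
FRI = 1.0107e+08 / 1.9022e+08
FRI = 0.5313


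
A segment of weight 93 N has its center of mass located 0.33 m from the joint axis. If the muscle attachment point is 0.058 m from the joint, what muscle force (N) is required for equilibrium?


F_muscle = W * d_load / d_muscle
F_muscle = 93 * 0.33 / 0.058
Numerator = 30.6900
F_muscle = 529.1379


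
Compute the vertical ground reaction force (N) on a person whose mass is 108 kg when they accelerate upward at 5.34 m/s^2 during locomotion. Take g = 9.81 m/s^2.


GRF = m * (g + a)
GRF = 108 * (9.81 + 5.34)
GRF = 108 * 15.1500
GRF = 1636.2000


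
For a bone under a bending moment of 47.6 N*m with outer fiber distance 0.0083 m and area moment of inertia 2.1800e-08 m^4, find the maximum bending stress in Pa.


sigma = M * c / I
sigma = 47.6 * 0.0083 / 2.1800e-08
M * c = 0.3951
sigma = 1.8123e+07


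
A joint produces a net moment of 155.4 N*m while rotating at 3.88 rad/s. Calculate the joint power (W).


P = M * omega
P = 155.4 * 3.88
P = 602.9520


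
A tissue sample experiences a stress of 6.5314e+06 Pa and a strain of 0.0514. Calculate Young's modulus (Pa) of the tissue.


E = stress / strain
E = 6.5314e+06 / 0.0514
E = 1.2707e+08


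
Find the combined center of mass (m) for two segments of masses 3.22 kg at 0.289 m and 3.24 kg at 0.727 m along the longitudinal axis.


COM = (m1*x1 + m2*x2) / (m1 + m2)
COM = (3.22*0.289 + 3.24*0.727) / (3.22 + 3.24)
Numerator = 3.2861
Denominator = 6.4600
COM = 0.5087


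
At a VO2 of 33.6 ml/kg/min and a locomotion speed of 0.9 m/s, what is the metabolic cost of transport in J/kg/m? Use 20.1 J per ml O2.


Power per kg = VO2 * 20.1 / 60
Power per kg = 33.6 * 20.1 / 60 = 11.2560 W/kg
Cost = power_per_kg / speed
Cost = 11.2560 / 0.9
Cost = 12.5067


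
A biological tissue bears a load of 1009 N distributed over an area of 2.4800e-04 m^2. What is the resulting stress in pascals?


stress = F / A
stress = 1009 / 2.4800e-04
stress = 4.0685e+06


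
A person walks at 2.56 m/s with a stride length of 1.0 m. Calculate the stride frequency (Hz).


f = v / stride_length
f = 2.56 / 1.0
f = 2.5600


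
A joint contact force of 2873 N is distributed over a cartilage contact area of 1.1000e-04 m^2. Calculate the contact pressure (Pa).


P = F / A
P = 2873 / 1.1000e-04
P = 2.6118e+07


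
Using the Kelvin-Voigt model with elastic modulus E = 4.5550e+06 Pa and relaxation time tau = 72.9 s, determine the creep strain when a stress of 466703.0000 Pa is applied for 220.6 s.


epsilon(t) = (sigma/E) * (1 - exp(-t/tau))
sigma/E = 466703.0000 / 4.5550e+06 = 0.1025
exp(-t/tau) = exp(-220.6 / 72.9) = 0.0485
epsilon = 0.1025 * (1 - 0.0485)
epsilon = 0.0975


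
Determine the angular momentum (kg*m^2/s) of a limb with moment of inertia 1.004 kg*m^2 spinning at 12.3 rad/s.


L = I * omega
L = 1.004 * 12.3
L = 12.3492


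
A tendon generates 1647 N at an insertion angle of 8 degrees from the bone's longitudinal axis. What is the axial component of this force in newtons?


F_eff = F_tendon * cos(theta)
theta = 8 deg = 0.1396 rad
cos(theta) = 0.9903
F_eff = 1647 * 0.9903
F_eff = 1630.9715


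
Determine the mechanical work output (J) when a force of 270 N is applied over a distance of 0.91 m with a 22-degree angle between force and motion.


W = F * d * cos(theta)
theta = 22 deg = 0.3840 rad
cos(theta) = 0.9272
W = 270 * 0.91 * 0.9272
W = 227.8091


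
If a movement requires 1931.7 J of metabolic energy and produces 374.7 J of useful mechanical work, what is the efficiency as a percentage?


eta = (W_mech / E_meta) * 100
eta = (374.7 / 1931.7) * 100
ratio = 0.1940
eta = 19.3974


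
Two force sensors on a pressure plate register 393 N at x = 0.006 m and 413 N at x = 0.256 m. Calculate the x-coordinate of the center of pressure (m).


COP_x = (F1*x1 + F2*x2) / (F1 + F2)
COP_x = (393*0.006 + 413*0.256) / (393 + 413)
Numerator = 108.0860
Denominator = 806
COP_x = 0.1341


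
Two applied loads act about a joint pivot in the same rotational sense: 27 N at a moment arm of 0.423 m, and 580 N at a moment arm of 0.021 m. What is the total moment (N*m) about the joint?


M = F1 * d1 + F2 * d2
M = 27 * 0.423 + 580 * 0.021
M = 11.4210 + 12.1800
M = 23.6010


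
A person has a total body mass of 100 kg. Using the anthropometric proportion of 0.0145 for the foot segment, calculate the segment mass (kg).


m_segment = body_mass * fraction
m_segment = 100 * 0.0145
m_segment = 1.4500


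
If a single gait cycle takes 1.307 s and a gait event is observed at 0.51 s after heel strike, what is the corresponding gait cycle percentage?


pct = (event_time / cycle_time) * 100
pct = (0.51 / 1.307) * 100
ratio = 0.3902
pct = 39.0207


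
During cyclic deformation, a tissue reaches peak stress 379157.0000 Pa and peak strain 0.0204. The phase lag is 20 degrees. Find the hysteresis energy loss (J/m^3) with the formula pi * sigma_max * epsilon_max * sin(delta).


E_loss = pi * sigma_max * epsilon_max * sin(delta)
delta = 20 deg = 0.3491 rad
sin(delta) = 0.3420
E_loss = pi * 379157.0000 * 0.0204 * 0.3420
E_loss = 8310.9526


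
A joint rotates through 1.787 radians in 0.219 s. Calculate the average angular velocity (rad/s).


omega = delta_theta / delta_t
omega = 1.787 / 0.219
omega = 8.1598


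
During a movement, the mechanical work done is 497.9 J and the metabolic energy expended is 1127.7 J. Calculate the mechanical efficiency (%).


eta = (W_mech / E_meta) * 100
eta = (497.9 / 1127.7) * 100
ratio = 0.4415
eta = 44.1518


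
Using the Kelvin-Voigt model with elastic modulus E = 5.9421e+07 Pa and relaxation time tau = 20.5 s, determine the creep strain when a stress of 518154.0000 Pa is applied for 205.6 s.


epsilon(t) = (sigma/E) * (1 - exp(-t/tau))
sigma/E = 518154.0000 / 5.9421e+07 = 0.0087
exp(-t/tau) = exp(-205.6 / 20.5) = 4.4090e-05
epsilon = 0.0087 * (1 - 4.4090e-05)
epsilon = 0.0087


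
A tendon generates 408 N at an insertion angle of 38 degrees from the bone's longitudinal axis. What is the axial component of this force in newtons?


F_eff = F_tendon * cos(theta)
theta = 38 deg = 0.6632 rad
cos(theta) = 0.7880
F_eff = 408 * 0.7880
F_eff = 321.5084


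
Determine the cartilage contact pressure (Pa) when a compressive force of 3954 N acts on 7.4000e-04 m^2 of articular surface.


P = F / A
P = 3954 / 7.4000e-04
P = 5.3432e+06


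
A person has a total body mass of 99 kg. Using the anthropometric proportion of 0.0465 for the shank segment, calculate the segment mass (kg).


m_segment = body_mass * fraction
m_segment = 99 * 0.0465
m_segment = 4.6035


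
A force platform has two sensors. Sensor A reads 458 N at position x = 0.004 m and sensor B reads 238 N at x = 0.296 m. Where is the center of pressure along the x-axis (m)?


COP_x = (F1*x1 + F2*x2) / (F1 + F2)
COP_x = (458*0.004 + 238*0.296) / (458 + 238)
Numerator = 72.2800
Denominator = 696
COP_x = 0.1039


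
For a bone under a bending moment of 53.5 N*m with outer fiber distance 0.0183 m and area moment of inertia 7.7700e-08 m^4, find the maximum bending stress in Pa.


sigma = M * c / I
sigma = 53.5 * 0.0183 / 7.7700e-08
M * c = 0.9790
sigma = 1.2600e+07


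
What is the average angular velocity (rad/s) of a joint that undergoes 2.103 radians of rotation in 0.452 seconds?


omega = delta_theta / delta_t
omega = 2.103 / 0.452
omega = 4.6527


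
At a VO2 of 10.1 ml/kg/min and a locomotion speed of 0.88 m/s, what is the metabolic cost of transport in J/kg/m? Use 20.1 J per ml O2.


Power per kg = VO2 * 20.1 / 60
Power per kg = 10.1 * 20.1 / 60 = 3.3835 W/kg
Cost = power_per_kg / speed
Cost = 3.3835 / 0.88
Cost = 3.8449


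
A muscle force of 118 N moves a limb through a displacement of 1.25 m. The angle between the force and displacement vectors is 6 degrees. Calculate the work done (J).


W = F * d * cos(theta)
theta = 6 deg = 0.1047 rad
cos(theta) = 0.9945
W = 118 * 1.25 * 0.9945
W = 146.6920


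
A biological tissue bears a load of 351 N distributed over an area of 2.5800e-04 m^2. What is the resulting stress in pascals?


stress = F / A
stress = 351 / 2.5800e-04
stress = 1.3605e+06


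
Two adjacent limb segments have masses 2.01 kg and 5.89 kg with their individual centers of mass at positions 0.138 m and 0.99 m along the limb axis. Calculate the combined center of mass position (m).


COM = (m1*x1 + m2*x2) / (m1 + m2)
COM = (2.01*0.138 + 5.89*0.99) / (2.01 + 5.89)
Numerator = 6.1085
Denominator = 7.9000
COM = 0.7732


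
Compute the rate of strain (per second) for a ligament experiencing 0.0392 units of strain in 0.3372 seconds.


strain_rate = delta_strain / delta_t
strain_rate = 0.0392 / 0.3372
strain_rate = 0.1163


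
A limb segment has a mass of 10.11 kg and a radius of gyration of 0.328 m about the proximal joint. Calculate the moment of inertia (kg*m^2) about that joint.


I = m * k^2
I = 10.11 * 0.328^2
k^2 = 0.1076
I = 1.0877


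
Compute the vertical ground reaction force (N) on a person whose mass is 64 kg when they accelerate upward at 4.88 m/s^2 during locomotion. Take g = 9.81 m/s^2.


GRF = m * (g + a)
GRF = 64 * (9.81 + 4.88)
GRF = 64 * 14.6900
GRF = 940.1600


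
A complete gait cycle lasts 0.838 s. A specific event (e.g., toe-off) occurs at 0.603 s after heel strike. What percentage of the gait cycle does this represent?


pct = (event_time / cycle_time) * 100
pct = (0.603 / 0.838) * 100
ratio = 0.7196
pct = 71.9570


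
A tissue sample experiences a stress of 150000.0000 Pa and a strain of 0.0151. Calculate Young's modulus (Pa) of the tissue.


E = stress / strain
E = 150000.0000 / 0.0151
E = 9.9338e+06


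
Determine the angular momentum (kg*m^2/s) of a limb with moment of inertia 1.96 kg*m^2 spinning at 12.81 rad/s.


L = I * omega
L = 1.96 * 12.81
L = 25.1076


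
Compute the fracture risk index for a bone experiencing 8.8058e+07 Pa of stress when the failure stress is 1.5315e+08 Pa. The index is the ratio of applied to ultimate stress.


FRI = applied / ultimate
FRI = 8.8058e+07 / 1.5315e+08
FRI = 0.5750


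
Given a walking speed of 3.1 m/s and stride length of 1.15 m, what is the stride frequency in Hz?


f = v / stride_length
f = 3.1 / 1.15
f = 2.6957


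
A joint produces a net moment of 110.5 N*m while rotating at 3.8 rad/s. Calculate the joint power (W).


P = M * omega
P = 110.5 * 3.8
P = 419.9000


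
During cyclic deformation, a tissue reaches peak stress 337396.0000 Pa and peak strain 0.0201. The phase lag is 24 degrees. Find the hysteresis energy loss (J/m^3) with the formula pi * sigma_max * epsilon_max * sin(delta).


E_loss = pi * sigma_max * epsilon_max * sin(delta)
delta = 24 deg = 0.4189 rad
sin(delta) = 0.4067
E_loss = pi * 337396.0000 * 0.0201 * 0.4067
E_loss = 8665.6104


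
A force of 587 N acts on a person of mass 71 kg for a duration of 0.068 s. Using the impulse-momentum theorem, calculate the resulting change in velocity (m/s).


J = F * dt = 587 * 0.068 = 39.9160 N*s
delta_v = J / m
delta_v = 39.9160 / 71
delta_v = 0.5622


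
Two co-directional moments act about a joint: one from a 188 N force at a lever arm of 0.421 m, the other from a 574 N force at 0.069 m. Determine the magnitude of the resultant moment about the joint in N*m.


M = F1 * d1 + F2 * d2
M = 188 * 0.421 + 574 * 0.069
M = 79.1480 + 39.6060
M = 118.7540


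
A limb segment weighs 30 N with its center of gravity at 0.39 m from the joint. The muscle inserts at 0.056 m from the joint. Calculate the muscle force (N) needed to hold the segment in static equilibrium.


F_muscle = W * d_load / d_muscle
F_muscle = 30 * 0.39 / 0.056
Numerator = 11.7000
F_muscle = 208.9286


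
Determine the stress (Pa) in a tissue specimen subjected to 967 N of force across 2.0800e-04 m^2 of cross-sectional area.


stress = F / A
stress = 967 / 2.0800e-04
stress = 4.6490e+06


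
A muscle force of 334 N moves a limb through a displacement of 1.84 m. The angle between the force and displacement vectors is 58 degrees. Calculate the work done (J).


W = F * d * cos(theta)
theta = 58 deg = 1.0123 rad
cos(theta) = 0.5299
W = 334 * 1.84 * 0.5299
W = 325.6672


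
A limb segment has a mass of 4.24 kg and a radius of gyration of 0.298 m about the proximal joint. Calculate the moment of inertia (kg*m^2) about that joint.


I = m * k^2
I = 4.24 * 0.298^2
k^2 = 0.0888
I = 0.3765
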